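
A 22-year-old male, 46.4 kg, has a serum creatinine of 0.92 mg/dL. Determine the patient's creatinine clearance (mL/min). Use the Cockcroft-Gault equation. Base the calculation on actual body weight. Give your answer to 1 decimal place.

CrCl = (140 − 22) × 46.4 / (72 × 0.92) = 5475.2 / 66.24 ≈ 82.7 mL/min

82.7 mL/min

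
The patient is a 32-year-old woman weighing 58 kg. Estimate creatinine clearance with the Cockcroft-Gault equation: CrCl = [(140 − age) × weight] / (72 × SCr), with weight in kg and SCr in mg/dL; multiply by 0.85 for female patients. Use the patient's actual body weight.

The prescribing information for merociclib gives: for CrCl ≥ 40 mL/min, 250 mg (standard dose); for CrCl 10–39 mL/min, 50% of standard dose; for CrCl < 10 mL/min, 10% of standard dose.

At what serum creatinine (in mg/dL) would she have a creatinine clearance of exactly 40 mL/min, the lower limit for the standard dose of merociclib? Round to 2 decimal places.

Standard dose requires CrCl ≥ 40 mL/min.
Set (140 − 32) × 58 × 0.85 / (72 × SCr) = 40
SCr = (140 − 32) × 58 × 0.85 / (72 × 40) = 1.849 mg/dL

1.85 mg/dL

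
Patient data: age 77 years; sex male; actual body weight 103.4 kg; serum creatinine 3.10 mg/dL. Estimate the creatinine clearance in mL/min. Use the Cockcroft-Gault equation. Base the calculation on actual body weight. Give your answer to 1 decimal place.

29.2 mL/min

CrCl = (140 − 77) × 103.4 / (72 × 3.1) = 6514.2 / 223.20 ≈ 29.2 mL/min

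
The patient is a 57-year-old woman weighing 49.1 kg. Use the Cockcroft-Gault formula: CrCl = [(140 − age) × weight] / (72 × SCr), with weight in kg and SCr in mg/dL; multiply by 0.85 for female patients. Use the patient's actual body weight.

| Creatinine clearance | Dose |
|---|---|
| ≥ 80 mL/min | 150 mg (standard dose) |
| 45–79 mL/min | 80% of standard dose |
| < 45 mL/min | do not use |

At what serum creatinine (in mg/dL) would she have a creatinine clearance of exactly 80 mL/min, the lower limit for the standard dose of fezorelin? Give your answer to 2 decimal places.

Standard dose requires CrCl ≥ 80 mL/min.
Set (140 − 57) × 49.1 × 0.85 / (72 × SCr) = 80
SCr = (140 − 57) × 49.1 × 0.85 / (72 × 80) = 0.601 mg/dL

0.60 mg/dL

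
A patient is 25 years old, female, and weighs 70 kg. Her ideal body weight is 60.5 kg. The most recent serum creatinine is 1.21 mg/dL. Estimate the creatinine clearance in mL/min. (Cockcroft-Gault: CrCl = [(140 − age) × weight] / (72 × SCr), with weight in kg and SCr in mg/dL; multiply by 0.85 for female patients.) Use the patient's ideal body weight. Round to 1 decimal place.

67.9 mL/min

CrCl = (140 − 25) × 60.5 / (72 × 1.21) × 0.85 = 6957.5 / 87.12 × 0.85 ≈ 67.9 mL/min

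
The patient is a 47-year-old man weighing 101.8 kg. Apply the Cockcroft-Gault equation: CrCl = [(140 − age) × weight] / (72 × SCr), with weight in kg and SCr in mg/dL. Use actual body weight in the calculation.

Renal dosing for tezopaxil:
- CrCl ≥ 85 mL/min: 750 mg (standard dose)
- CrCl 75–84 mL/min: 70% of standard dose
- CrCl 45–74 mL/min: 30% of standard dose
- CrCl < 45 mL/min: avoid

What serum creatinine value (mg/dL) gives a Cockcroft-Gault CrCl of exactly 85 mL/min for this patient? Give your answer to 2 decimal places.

1.55 mg/dL

Standard dose requires CrCl ≥ 85 mL/min.
Set (140 − 47) × 101.8 / (72 × SCr) = 85
SCr = (140 − 47) × 101.8 / (72 × 85) = 1.547 mg/dL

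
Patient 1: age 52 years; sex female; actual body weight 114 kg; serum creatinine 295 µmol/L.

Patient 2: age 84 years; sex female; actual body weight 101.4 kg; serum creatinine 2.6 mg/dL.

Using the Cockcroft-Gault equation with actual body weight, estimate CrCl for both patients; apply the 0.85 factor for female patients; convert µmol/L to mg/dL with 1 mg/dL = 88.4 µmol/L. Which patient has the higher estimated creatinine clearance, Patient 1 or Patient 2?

Patient 1: SCr = 295 / 88.4 = 3.337 mg/dL
Patient 1: CrCl = (140 − 52) × 114 / (72 × 3.337) × 0.85 = 10032.0 / 240.26 × 0.85 ≈ 35.5 mL/min
Patient 2: CrCl = (140 − 84) × 101.4 / (72 × 2.6) × 0.85 = 5678.4 / 187.20 × 0.85 ≈ 25.8 mL/min
35.5 vs 25.8 mL/min → Patient 1 is higher.

Patient 1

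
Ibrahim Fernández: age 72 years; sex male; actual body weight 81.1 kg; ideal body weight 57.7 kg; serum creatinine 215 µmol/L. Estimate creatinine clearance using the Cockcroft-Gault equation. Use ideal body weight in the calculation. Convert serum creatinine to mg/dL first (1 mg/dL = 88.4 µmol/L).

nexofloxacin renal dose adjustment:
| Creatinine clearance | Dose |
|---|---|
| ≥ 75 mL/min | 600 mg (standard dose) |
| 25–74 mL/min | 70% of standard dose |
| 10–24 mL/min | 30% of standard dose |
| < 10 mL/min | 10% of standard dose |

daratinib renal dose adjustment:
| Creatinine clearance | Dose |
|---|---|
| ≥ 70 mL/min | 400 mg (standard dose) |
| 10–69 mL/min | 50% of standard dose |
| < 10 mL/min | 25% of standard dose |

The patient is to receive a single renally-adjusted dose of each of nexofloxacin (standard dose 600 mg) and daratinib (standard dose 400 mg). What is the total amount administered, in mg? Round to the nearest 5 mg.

SCr = 215 / 88.4 = 2.432 mg/dL
CrCl = (140 − 72) × 57.7 / (72 × 2.432) = 3923.6 / 175.10 ≈ 22.4 mL/min
CrCl ≈ 22 mL/min.
nexofloxacin: 10–24 mL/min → 30% of 600 mg = 180 mg.
daratinib: 10–69 mL/min → 50% of 400 mg = 200 mg.
Total = 180 + 200 = 380 mg.

380 mg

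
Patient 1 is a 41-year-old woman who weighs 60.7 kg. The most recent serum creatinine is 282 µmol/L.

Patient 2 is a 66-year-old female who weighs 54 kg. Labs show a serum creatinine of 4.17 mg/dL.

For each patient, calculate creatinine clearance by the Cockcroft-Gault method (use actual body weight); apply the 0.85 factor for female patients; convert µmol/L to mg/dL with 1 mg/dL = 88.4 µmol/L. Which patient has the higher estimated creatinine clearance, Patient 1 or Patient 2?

Patient 1

Patient 1: SCr = 282 / 88.4 = 3.19 mg/dL
Patient 1: CrCl = (140 − 41) × 60.7 / (72 × 3.19) × 0.85 = 6009.3 / 229.68 × 0.85 ≈ 22.2 mL/min
Patient 2: CrCl = (140 − 66) × 54 / (72 × 4.17) × 0.85 = 3996.0 / 300.24 × 0.85 ≈ 11.3 mL/min
22.2 vs 11.3 mL/min → Patient 1 is higher.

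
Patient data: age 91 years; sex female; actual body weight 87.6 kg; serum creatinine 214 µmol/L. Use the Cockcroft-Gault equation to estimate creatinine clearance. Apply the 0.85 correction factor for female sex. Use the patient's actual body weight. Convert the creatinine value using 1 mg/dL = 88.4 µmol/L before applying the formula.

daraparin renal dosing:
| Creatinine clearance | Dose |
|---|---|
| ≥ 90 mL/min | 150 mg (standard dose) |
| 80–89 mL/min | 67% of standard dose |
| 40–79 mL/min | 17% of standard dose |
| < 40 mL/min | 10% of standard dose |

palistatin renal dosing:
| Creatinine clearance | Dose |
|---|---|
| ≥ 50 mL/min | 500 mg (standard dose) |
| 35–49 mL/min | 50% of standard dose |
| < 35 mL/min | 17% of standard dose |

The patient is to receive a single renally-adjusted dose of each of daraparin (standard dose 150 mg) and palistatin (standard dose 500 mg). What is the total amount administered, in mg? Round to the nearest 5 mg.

SCr = 214 / 88.4 = 2.421 mg/dL
CrCl = (140 − 91) × 87.6 / (72 × 2.421) × 0.85 = 4292.4 / 174.31 × 0.85 ≈ 20.9 mL/min
CrCl ≈ 21 mL/min.
daraparin: < 40 mL/min → 10% of 150 mg = 15 mg.
palistatin: < 35 mL/min → 17% of 500 mg = 85 mg.
Total = 15 + 85 = 100 mg.

100 mg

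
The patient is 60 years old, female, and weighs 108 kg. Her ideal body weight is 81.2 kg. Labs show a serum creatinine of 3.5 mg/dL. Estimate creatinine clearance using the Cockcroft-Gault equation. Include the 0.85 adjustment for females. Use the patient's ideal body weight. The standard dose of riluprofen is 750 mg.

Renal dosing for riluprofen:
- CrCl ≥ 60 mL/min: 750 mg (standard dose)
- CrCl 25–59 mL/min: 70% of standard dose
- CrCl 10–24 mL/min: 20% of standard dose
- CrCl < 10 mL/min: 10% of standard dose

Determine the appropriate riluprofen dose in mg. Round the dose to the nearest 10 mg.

CrCl = (140 − 60) × 81.2 / (72 × 3.5) × 0.85 = 6496.0 / 252.00 × 0.85 ≈ 21.9 mL/min
CrCl ≈ 22 mL/min → bracket 10–24 mL/min.
20% of 750 mg = 150 mg

150 mg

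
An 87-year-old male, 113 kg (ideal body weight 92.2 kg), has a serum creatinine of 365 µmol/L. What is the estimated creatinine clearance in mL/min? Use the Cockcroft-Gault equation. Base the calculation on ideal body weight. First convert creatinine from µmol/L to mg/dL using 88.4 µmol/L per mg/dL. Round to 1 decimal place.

SCr = 365 / 88.4 = 4.129 mg/dL
CrCl = (140 − 87) × 92.2 / (72 × 4.129) = 4886.6 / 297.29 ≈ 16.4 mL/min

16.4 mL/min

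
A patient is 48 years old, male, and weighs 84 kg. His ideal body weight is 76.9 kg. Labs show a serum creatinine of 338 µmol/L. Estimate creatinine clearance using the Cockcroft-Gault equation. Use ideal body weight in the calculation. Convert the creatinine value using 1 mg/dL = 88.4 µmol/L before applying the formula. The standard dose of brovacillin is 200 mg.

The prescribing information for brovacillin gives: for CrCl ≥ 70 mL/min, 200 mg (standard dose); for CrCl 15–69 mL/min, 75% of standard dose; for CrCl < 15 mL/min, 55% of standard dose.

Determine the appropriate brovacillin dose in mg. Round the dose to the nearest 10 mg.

SCr = 338 / 88.4 = 3.824 mg/dL
CrCl = (140 − 48) × 76.9 / (72 × 3.824) = 7074.8 / 275.33 ≈ 25.7 mL/min
CrCl ≈ 26 mL/min → bracket 15–69 mL/min.
75% of 200 mg = 150 mg

150 mg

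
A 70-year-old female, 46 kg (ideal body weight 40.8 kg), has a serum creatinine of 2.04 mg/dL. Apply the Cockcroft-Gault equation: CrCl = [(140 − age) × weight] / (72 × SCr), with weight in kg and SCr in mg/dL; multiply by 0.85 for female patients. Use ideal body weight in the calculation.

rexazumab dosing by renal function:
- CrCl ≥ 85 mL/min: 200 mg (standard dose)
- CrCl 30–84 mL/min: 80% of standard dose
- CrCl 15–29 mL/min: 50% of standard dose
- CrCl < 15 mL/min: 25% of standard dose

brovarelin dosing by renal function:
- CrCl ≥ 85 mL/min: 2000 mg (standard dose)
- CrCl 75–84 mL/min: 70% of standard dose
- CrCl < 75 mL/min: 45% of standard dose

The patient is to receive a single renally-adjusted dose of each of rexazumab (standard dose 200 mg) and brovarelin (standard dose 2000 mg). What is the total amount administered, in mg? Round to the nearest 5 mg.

CrCl = (140 − 70) × 40.8 / (72 × 2.04) × 0.85 = 2856.0 / 146.88 × 0.85 ≈ 16.5 mL/min
CrCl ≈ 17 mL/min.
rexazumab: 15–29 mL/min → 50% of 200 mg = 100 mg.
brovarelin: < 75 mL/min → 45% of 2000 mg = 900 mg.
Total = 100 + 900 = 1000 mg.

1000 mg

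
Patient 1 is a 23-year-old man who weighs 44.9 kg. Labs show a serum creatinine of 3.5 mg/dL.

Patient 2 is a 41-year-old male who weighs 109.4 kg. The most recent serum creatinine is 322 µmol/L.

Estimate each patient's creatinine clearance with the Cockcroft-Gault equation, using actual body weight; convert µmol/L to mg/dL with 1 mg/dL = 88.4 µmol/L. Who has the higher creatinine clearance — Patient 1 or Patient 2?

Patient 2

Patient 1: CrCl = (140 − 23) × 44.9 / (72 × 3.5) = 5253.3 / 252.00 ≈ 20.8 mL/min
Patient 2: SCr = 322 / 88.4 = 3.643 mg/dL
Patient 2: CrCl = (140 − 41) × 109.4 / (72 × 3.643) = 10830.6 / 262.30 ≈ 41.3 mL/min
20.8 vs 41.3 mL/min → Patient 2 is higher.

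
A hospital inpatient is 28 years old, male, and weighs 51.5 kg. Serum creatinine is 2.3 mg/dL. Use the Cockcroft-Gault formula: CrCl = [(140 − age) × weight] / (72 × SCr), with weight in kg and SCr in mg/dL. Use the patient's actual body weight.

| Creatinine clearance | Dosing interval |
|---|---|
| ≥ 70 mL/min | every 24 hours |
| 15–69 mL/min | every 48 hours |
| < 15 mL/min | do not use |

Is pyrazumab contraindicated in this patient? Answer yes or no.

no

CrCl = (140 − 28) × 51.5 / (72 × 2.3) = 5768.0 / 165.60 ≈ 34.8 mL/min
CrCl ≈ 35 mL/min, which is ≥ 15 mL/min.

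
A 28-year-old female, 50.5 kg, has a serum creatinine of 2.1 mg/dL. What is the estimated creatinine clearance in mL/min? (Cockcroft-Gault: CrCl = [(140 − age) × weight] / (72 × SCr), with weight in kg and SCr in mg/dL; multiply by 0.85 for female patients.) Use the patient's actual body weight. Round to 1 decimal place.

31.8 mL/min

CrCl = (140 − 28) × 50.5 / (72 × 2.1) × 0.85 = 5656.0 / 151.20 × 0.85 ≈ 31.8 mL/min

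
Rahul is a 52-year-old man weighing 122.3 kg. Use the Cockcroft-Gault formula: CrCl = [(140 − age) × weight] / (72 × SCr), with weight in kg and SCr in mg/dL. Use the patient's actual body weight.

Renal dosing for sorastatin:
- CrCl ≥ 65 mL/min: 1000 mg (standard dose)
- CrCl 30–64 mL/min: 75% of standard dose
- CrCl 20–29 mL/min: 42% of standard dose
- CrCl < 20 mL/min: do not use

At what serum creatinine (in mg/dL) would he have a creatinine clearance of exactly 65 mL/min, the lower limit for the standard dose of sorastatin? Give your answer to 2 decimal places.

2.30 mg/dL

Standard dose requires CrCl ≥ 65 mL/min.
Set (140 − 52) × 122.3 / (72 × SCr) = 65
SCr = (140 − 52) × 122.3 / (72 × 65) = 2.300 mg/dL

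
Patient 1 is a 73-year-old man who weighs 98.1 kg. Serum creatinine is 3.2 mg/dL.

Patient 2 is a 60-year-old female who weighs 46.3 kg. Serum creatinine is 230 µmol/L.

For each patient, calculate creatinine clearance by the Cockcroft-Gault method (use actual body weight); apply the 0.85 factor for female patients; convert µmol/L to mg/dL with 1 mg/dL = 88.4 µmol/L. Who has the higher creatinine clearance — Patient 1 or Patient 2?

Patient 1: CrCl = (140 − 73) × 98.1 / (72 × 3.2) = 6572.7 / 230.40 ≈ 28.5 mL/min
Patient 2: SCr = 230 / 88.4 = 2.602 mg/dL
Patient 2: CrCl = (140 − 60) × 46.3 / (72 × 2.602) × 0.85 = 3704.0 / 187.34 × 0.85 ≈ 16.8 mL/min
28.5 vs 16.8 mL/min → Patient 1 is higher.

Patient 1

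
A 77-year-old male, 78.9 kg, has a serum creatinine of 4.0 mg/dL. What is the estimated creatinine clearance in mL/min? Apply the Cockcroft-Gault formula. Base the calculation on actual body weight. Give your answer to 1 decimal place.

CrCl = (140 − 77) × 78.9 / (72 × 4) = 4970.7 / 288.00 ≈ 17.3 mL/min

17.3 mL/min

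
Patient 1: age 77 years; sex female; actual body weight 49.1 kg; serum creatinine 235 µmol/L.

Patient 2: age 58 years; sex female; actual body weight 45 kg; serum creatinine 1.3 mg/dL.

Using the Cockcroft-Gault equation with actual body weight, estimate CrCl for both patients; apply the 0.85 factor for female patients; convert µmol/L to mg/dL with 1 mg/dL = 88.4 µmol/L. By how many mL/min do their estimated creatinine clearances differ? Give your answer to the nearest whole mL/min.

20 mL/min

Patient 1: SCr = 235 / 88.4 = 2.658 mg/dL
Patient 1: CrCl = (140 − 77) × 49.1 / (72 × 2.658) × 0.85 = 3093.3 / 191.38 × 0.85 ≈ 13.7 mL/min
Patient 2: CrCl = (140 − 58) × 45 / (72 × 1.3) × 0.85 = 3690.0 / 93.60 × 0.85 ≈ 33.5 mL/min
|13.7 − 33.5| = 19.8 mL/min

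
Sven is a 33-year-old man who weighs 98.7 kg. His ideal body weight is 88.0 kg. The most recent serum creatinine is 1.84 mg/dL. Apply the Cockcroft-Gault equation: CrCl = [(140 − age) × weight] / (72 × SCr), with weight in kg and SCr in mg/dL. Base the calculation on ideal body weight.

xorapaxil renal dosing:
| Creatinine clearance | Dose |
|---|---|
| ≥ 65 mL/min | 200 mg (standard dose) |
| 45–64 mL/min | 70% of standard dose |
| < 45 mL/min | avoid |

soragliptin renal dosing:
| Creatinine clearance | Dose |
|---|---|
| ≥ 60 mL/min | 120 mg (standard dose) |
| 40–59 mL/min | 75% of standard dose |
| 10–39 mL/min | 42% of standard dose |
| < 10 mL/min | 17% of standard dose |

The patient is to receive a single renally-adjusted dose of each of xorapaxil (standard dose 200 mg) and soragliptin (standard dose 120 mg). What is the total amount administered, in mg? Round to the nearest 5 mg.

320 mg

CrCl = (140 − 33) × 88 / (72 × 1.84) = 9416.0 / 132.48 ≈ 71.1 mL/min
CrCl ≈ 71 mL/min.
xorapaxil: ≥ 65 mL/min → 100% of 200 mg = 200 mg.
soragliptin: ≥ 60 mL/min → 100% of 120 mg = 120 mg.
Total = 200 + 120 = 320 mg.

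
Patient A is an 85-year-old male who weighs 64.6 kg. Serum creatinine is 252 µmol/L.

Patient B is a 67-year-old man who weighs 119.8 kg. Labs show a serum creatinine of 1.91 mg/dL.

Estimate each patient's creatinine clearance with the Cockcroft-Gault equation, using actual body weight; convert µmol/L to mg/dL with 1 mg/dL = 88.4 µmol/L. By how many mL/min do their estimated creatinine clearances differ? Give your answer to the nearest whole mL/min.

46 mL/min

Patient A: SCr = 252 / 88.4 = 2.851 mg/dL
Patient A: CrCl = (140 − 85) × 64.6 / (72 × 2.851) = 3553.0 / 205.27 ≈ 17.3 mL/min
Patient B: CrCl = (140 − 67) × 119.8 / (72 × 1.91) = 8745.4 / 137.52 ≈ 63.6 mL/min
|17.3 − 63.6| = 46.3 mL/min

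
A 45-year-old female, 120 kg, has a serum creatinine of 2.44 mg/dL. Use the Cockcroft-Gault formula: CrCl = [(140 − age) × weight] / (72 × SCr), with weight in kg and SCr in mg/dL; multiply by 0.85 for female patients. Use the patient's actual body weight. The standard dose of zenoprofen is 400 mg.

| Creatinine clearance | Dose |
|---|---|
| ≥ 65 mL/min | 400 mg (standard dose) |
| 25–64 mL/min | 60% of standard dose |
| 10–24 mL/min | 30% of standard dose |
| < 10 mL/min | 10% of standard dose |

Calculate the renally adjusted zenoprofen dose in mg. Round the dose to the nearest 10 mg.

240 mg

CrCl = (140 − 45) × 120 / (72 × 2.44) × 0.85 = 11400.0 / 175.68 × 0.85 ≈ 55.2 mL/min
CrCl ≈ 55 mL/min → bracket 25–64 mL/min.
60% of 400 mg = 240 mg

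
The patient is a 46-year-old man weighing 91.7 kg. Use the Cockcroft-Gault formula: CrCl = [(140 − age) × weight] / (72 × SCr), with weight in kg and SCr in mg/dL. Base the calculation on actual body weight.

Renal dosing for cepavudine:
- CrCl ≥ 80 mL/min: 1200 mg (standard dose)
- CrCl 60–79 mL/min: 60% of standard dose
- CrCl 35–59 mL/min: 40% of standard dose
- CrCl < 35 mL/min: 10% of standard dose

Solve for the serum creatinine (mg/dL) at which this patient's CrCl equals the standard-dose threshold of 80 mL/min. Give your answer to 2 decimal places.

Standard dose requires CrCl ≥ 80 mL/min.
Set (140 − 46) × 91.7 / (72 × SCr) = 80
SCr = (140 − 46) × 91.7 / (72 × 80) = 1.496 mg/dL

1.50 mg/dL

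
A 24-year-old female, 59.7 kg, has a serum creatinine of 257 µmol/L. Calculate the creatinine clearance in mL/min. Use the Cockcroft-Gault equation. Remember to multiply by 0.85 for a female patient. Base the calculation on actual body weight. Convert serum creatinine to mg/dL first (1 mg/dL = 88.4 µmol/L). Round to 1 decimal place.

SCr = 257 / 88.4 = 2.907 mg/dL
CrCl = (140 − 24) × 59.7 / (72 × 2.907) × 0.85 = 6925.2 / 209.30 × 0.85 ≈ 28.1 mL/min

28.1 mL/min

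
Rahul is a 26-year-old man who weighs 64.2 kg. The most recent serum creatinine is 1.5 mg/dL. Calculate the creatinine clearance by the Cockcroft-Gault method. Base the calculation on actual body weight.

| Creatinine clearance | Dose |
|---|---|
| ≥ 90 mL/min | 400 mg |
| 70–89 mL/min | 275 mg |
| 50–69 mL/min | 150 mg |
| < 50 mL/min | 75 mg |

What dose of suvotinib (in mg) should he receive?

CrCl = (140 − 26) × 64.2 / (72 × 1.5) = 7318.8 / 108.00 ≈ 67.8 mL/min
CrCl ≈ 68 mL/min → bracket 50–69 mL/min.
Dose for this bracket: 150 mg.

150 mg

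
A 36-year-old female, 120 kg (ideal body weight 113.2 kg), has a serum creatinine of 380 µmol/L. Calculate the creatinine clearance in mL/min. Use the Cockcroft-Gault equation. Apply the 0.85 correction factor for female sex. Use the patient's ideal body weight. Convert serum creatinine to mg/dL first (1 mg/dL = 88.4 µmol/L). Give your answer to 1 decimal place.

SCr = 380 / 88.4 = 4.299 mg/dL
CrCl = (140 − 36) × 113.2 / (72 × 4.299) × 0.85 = 11772.8 / 309.53 × 0.85 ≈ 32.3 mL/min

32.3 mL/min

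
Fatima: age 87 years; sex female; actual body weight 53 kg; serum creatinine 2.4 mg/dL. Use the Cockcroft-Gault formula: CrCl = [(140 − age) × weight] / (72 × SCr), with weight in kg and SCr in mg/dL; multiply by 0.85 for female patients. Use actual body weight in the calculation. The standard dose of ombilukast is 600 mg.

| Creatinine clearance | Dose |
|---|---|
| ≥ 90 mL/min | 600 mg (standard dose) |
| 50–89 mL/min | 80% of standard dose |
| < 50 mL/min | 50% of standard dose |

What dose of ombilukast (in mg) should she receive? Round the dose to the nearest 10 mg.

300 mg

CrCl = (140 − 87) × 53 / (72 × 2.4) × 0.85 = 2809.0 / 172.80 × 0.85 ≈ 13.8 mL/min
CrCl ≈ 14 mL/min → bracket < 50 mL/min.
50% of 600 mg = 300 mg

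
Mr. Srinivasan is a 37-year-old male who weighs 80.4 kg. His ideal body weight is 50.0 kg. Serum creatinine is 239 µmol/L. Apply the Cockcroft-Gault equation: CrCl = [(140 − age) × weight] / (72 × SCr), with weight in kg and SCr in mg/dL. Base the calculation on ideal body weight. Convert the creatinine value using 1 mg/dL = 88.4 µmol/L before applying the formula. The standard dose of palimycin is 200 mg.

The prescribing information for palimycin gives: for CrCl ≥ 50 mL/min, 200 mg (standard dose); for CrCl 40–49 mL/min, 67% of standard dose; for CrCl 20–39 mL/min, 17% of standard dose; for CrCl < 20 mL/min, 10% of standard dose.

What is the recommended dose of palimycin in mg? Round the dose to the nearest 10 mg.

SCr = 239 / 88.4 = 2.704 mg/dL
CrCl = (140 − 37) × 50 / (72 × 2.704) = 5150.0 / 194.69 ≈ 26.5 mL/min
CrCl ≈ 26 mL/min → bracket 20–39 mL/min.
17% of 200 mg = 34 mg → 30 mg

30 mg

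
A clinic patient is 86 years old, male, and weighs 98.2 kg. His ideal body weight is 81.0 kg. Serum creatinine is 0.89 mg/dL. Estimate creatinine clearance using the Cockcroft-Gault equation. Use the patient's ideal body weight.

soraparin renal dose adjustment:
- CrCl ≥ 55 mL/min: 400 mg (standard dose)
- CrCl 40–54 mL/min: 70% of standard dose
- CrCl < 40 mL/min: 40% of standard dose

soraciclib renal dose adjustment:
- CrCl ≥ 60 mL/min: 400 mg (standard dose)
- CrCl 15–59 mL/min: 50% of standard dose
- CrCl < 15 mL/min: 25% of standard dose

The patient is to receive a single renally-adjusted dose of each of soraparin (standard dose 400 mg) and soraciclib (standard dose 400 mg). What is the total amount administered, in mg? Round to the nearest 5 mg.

800 mg

CrCl = (140 − 86) × 81 / (72 × 0.89) = 4374.0 / 64.08 ≈ 68.3 mL/min
CrCl ≈ 68 mL/min.
soraparin: ≥ 55 mL/min → 100% of 400 mg = 400 mg.
soraciclib: ≥ 60 mL/min → 100% of 400 mg = 400 mg.
Total = 400 + 400 = 800 mg.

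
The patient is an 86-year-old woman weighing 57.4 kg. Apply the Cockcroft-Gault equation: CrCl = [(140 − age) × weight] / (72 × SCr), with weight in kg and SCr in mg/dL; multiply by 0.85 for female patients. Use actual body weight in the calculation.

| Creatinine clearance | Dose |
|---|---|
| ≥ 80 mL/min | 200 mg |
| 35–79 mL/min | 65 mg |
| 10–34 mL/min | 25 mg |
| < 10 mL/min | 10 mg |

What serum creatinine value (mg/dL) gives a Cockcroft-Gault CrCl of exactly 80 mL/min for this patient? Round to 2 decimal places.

0.46 mg/dL

Standard dose requires CrCl ≥ 80 mL/min.
Set (140 − 86) × 57.4 × 0.85 / (72 × SCr) = 80
SCr = (140 − 86) × 57.4 × 0.85 / (72 × 80) = 0.457 mg/dL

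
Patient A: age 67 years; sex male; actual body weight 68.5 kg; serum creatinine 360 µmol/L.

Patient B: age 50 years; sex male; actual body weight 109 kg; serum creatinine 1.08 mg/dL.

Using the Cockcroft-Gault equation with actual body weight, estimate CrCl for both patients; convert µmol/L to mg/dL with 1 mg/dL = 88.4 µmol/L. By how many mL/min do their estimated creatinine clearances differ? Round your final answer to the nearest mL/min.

Patient A: SCr = 360 / 88.4 = 4.072 mg/dL
Patient A: CrCl = (140 − 67) × 68.5 / (72 × 4.072) = 5000.5 / 293.18 ≈ 17.1 mL/min
Patient B: CrCl = (140 − 50) × 109 / (72 × 1.08) = 9810.0 / 77.76 ≈ 126.2 mL/min
|17.1 − 126.2| = 109.1 mL/min

109 mL/min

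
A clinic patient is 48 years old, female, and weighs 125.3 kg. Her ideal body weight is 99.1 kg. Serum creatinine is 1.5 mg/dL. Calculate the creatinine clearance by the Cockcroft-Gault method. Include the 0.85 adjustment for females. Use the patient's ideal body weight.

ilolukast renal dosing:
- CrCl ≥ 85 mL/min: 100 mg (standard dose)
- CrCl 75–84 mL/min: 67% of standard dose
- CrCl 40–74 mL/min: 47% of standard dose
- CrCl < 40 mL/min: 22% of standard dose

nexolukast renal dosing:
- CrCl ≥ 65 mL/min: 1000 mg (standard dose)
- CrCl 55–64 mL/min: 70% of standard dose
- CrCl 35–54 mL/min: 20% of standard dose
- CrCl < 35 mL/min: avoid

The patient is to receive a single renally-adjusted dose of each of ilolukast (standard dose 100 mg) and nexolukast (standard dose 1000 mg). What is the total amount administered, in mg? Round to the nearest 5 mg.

1045 mg

CrCl = (140 − 48) × 99.1 / (72 × 1.5) × 0.85 = 9117.2 / 108.00 × 0.85 ≈ 71.8 mL/min
CrCl ≈ 72 mL/min.
ilolukast: 40–74 mL/min → 47% of 100 mg = 47 mg.
nexolukast: ≥ 65 mL/min → 100% of 1000 mg = 1000 mg.
Total = 47 + 1000 = 1047 mg.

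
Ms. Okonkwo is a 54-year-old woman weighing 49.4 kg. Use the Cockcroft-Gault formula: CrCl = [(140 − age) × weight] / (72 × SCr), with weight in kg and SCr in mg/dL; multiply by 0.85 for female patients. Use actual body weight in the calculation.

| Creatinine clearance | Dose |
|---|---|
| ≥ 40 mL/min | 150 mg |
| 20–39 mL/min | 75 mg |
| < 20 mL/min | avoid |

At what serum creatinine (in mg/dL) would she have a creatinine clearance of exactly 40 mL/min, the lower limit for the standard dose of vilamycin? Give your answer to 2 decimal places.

1.25 mg/dL

Standard dose requires CrCl ≥ 40 mL/min.
Set (140 − 54) × 49.4 × 0.85 / (72 × SCr) = 40
SCr = (140 − 54) × 49.4 × 0.85 / (72 × 40) = 1.254 mg/dL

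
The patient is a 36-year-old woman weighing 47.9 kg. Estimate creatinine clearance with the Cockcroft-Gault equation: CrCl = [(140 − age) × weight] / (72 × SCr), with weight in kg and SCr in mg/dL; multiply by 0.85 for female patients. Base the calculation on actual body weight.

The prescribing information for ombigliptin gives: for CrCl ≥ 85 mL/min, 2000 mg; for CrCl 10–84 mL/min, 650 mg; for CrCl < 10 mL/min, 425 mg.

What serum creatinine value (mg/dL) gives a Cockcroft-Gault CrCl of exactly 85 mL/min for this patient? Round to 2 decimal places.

Standard dose requires CrCl ≥ 85 mL/min.
Set (140 − 36) × 47.9 × 0.85 / (72 × SCr) = 85
SCr = (140 − 36) × 47.9 × 0.85 / (72 × 85) = 0.692 mg/dL

0.69 mg/dL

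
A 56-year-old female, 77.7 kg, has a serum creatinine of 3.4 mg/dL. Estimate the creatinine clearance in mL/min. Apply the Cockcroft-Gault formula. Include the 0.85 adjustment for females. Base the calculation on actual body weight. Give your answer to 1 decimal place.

CrCl = (140 − 56) × 77.7 / (72 × 3.4) × 0.85 = 6526.8 / 244.80 × 0.85 ≈ 22.7 mL/min

22.7 mL/min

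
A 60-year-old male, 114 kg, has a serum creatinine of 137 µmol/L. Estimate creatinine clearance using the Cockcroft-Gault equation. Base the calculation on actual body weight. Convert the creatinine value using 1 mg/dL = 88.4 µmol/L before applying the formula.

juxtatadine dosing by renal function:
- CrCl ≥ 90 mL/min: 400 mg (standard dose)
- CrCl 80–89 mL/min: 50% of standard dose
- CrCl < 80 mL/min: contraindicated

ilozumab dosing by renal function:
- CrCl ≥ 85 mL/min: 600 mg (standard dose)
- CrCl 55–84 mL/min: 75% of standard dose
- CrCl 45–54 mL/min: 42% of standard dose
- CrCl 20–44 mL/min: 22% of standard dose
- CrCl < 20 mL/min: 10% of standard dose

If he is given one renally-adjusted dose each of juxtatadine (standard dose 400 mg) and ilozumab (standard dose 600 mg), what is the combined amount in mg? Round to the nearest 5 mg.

650 mg

SCr = 137 / 88.4 = 1.55 mg/dL
CrCl = (140 − 60) × 114 / (72 × 1.55) = 9120.0 / 111.60 ≈ 81.7 mL/min
CrCl ≈ 82 mL/min.
juxtatadine: 80–89 mL/min → 50% of 400 mg = 200 mg.
ilozumab: 55–84 mL/min → 75% of 600 mg = 450 mg.
Total = 200 + 450 = 650 mg.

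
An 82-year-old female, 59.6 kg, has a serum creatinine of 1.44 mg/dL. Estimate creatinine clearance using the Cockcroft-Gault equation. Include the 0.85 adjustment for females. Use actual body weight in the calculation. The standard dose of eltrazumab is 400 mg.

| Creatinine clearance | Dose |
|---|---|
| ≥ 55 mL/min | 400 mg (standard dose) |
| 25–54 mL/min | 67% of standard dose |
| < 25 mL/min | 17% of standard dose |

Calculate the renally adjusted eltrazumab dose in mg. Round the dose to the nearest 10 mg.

CrCl = (140 − 82) × 59.6 / (72 × 1.44) × 0.85 = 3456.8 / 103.68 × 0.85 ≈ 28.3 mL/min
CrCl ≈ 28 mL/min → bracket 25–54 mL/min.
67% of 400 mg = 268 mg → 270 mg

270 mg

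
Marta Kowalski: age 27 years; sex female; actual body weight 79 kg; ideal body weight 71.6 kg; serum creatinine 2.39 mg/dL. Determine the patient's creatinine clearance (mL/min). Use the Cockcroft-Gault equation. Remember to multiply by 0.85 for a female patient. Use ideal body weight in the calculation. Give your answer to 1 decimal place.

CrCl = (140 − 27) × 71.6 / (72 × 2.39) × 0.85 = 8090.8 / 172.08 × 0.85 ≈ 40.0 mL/min

40.0 mL/min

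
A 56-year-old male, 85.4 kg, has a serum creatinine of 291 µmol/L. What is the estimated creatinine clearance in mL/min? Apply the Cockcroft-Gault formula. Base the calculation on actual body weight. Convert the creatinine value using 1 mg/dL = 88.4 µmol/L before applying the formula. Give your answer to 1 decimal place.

SCr = 291 / 88.4 = 3.292 mg/dL
CrCl = (140 − 56) × 85.4 / (72 × 3.292) = 7173.6 / 237.02 ≈ 30.3 mL/min

30.3 mL/min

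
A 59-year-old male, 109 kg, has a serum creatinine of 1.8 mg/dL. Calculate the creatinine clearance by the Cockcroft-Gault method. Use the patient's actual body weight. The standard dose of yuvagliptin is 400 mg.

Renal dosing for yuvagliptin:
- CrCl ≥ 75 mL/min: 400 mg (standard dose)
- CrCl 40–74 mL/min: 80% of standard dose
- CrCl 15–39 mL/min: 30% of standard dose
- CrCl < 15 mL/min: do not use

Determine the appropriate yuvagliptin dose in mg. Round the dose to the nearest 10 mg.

320 mg

CrCl = (140 − 59) × 109 / (72 × 1.8) = 8829.0 / 129.60 ≈ 68.1 mL/min
CrCl ≈ 68 mL/min → bracket 40–74 mL/min.
80% of 400 mg = 320 mg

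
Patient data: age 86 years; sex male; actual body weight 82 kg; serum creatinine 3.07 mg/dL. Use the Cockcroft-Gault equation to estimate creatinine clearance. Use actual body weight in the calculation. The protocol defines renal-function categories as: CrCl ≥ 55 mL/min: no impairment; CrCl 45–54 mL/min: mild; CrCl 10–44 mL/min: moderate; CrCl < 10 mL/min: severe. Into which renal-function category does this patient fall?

moderate

CrCl = (140 − 86) × 82 / (72 × 3.07) = 4428.0 / 221.04 ≈ 20.0 mL/min
20 mL/min falls in the 'moderate' range.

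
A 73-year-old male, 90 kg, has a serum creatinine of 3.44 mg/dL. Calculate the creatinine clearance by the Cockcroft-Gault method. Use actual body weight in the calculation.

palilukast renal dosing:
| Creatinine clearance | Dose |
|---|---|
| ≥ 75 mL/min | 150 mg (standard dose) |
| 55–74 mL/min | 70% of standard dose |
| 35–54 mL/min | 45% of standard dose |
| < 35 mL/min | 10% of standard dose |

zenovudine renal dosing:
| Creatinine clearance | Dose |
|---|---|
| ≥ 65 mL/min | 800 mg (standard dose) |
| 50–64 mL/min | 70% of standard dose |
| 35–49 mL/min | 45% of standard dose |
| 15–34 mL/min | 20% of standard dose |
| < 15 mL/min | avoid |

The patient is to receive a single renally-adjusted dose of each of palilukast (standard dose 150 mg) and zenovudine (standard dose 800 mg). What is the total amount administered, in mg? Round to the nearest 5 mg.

CrCl = (140 − 73) × 90 / (72 × 3.44) = 6030.0 / 247.68 ≈ 24.3 mL/min
CrCl ≈ 24 mL/min.
palilukast: < 35 mL/min → 10% of 150 mg = 15 mg.
zenovudine: 15–34 mL/min → 20% of 800 mg = 160 mg.
Total = 15 + 160 = 175 mg.

175 mg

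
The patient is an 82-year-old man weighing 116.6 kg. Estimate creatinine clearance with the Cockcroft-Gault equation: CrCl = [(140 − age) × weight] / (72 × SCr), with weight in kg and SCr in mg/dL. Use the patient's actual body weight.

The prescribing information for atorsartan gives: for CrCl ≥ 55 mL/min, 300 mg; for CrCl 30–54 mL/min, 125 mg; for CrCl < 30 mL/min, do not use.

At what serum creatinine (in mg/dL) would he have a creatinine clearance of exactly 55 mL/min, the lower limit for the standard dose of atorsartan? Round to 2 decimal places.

1.71 mg/dL

Standard dose requires CrCl ≥ 55 mL/min.
Set (140 − 82) × 116.6 / (72 × SCr) = 55
SCr = (140 − 82) × 116.6 / (72 × 55) = 1.708 mg/dL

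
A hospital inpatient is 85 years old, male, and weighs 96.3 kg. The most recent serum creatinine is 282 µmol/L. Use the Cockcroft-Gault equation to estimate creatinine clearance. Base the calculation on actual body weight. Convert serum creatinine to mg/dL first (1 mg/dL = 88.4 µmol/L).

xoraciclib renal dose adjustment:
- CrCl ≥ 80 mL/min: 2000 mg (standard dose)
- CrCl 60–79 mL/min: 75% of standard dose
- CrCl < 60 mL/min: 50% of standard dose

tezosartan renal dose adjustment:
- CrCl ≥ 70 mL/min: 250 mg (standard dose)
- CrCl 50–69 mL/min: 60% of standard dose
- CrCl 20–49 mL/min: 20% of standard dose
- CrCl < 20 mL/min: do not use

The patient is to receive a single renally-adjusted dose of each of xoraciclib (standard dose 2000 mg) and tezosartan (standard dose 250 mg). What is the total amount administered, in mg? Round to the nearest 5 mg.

1050 mg

SCr = 282 / 88.4 = 3.19 mg/dL
CrCl = (140 − 85) × 96.3 / (72 × 3.19) = 5296.5 / 229.68 ≈ 23.1 mL/min
CrCl ≈ 23 mL/min.
xoraciclib: < 60 mL/min → 50% of 2000 mg = 1000 mg.
tezosartan: 20–49 mL/min → 20% of 250 mg = 50 mg.
Total = 1000 + 50 = 1050 mg.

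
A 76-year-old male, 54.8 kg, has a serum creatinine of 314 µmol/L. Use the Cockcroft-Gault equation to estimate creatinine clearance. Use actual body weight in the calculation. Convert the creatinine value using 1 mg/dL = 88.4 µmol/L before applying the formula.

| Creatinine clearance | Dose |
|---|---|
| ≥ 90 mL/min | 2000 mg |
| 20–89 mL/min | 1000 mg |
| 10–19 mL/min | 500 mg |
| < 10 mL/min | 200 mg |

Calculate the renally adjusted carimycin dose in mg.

SCr = 314 / 88.4 = 3.552 mg/dL
CrCl = (140 − 76) × 54.8 / (72 × 3.552) = 3507.2 / 255.74 ≈ 13.7 mL/min
CrCl ≈ 14 mL/min → bracket 10–19 mL/min.
Dose for this bracket: 500 mg.

500 mg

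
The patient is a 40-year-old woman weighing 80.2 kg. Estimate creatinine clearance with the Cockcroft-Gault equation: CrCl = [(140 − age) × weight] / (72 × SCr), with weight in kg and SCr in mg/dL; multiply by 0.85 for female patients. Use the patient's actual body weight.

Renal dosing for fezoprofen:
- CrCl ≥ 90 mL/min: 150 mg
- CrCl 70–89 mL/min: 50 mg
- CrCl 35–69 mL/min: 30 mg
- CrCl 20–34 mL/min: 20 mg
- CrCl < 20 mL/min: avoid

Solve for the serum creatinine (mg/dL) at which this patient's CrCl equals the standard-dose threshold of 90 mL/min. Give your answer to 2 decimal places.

Standard dose requires CrCl ≥ 90 mL/min.
Set (140 − 40) × 80.2 × 0.85 / (72 × SCr) = 90
SCr = (140 − 40) × 80.2 × 0.85 / (72 × 90) = 1.052 mg/dL

1.05 mg/dL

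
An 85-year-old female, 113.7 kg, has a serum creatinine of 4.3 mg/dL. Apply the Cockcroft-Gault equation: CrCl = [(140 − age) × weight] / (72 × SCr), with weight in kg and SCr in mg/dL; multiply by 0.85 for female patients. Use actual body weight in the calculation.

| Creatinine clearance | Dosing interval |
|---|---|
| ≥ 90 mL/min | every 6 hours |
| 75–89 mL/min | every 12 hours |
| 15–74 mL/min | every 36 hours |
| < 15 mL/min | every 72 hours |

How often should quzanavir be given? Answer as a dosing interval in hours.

every 36 hours

CrCl = (140 − 85) × 113.7 / (72 × 4.3) × 0.85 = 6253.5 / 309.60 × 0.85 ≈ 17.2 mL/min
CrCl ≈ 17 mL/min → bracket 15–74 mL/min → every 36 hours.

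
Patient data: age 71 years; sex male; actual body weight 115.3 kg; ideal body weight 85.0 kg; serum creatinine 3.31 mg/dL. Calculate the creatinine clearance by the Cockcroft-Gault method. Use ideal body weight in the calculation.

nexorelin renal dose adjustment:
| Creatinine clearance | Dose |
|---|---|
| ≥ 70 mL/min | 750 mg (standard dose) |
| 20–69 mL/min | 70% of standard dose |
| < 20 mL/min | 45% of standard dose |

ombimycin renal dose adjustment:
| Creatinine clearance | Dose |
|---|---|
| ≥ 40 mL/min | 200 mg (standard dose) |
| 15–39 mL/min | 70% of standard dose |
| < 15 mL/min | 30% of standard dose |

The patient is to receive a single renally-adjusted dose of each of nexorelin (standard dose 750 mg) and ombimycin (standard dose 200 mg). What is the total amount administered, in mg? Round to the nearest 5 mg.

CrCl = (140 − 71) × 85 / (72 × 3.31) = 5865.0 / 238.32 ≈ 24.6 mL/min
CrCl ≈ 25 mL/min.
nexorelin: 20–69 mL/min → 70% of 750 mg = 525 mg.
ombimycin: 15–39 mL/min → 70% of 200 mg = 140 mg.
Total = 525 + 140 = 665 mg.

665 mg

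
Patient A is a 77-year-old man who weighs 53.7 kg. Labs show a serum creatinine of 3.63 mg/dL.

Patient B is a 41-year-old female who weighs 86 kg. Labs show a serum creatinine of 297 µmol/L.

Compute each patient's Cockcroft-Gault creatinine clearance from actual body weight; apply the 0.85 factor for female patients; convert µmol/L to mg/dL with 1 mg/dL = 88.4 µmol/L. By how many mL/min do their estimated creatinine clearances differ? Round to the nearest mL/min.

17 mL/min

Patient A: CrCl = (140 − 77) × 53.7 / (72 × 3.63) = 3383.1 / 261.36 ≈ 12.9 mL/min
Patient B: SCr = 297 / 88.4 = 3.36 mg/dL
Patient B: CrCl = (140 − 41) × 86 / (72 × 3.36) × 0.85 = 8514.0 / 241.92 × 0.85 ≈ 29.9 mL/min
|12.9 − 29.9| = 17.0 mL/min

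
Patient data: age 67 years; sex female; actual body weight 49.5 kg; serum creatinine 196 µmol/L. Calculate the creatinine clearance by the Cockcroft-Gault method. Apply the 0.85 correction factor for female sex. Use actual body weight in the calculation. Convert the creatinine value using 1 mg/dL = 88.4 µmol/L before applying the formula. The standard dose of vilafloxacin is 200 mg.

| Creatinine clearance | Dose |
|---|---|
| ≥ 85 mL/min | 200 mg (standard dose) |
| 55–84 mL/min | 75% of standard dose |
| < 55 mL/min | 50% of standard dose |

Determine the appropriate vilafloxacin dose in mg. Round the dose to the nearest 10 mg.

SCr = 196 / 88.4 = 2.217 mg/dL
CrCl = (140 − 67) × 49.5 / (72 × 2.217) × 0.85 = 3613.5 / 159.62 × 0.85 ≈ 19.2 mL/min
CrCl ≈ 19 mL/min → bracket < 55 mL/min.
50% of 200 mg = 100 mg

100 mg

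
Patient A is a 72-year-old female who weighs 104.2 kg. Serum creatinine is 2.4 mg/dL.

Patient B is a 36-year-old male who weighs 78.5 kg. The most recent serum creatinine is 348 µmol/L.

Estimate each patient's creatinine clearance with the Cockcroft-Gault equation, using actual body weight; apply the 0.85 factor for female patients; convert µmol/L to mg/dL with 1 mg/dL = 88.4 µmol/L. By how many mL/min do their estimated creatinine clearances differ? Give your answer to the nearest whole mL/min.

Patient A: CrCl = (140 − 72) × 104.2 / (72 × 2.4) × 0.85 = 7085.6 / 172.80 × 0.85 ≈ 34.9 mL/min
Patient B: SCr = 348 / 88.4 = 3.937 mg/dL
Patient B: CrCl = (140 − 36) × 78.5 / (72 × 3.937) = 8164.0 / 283.46 ≈ 28.8 mL/min
|34.9 − 28.8| = 6.1 mL/min

6 mL/min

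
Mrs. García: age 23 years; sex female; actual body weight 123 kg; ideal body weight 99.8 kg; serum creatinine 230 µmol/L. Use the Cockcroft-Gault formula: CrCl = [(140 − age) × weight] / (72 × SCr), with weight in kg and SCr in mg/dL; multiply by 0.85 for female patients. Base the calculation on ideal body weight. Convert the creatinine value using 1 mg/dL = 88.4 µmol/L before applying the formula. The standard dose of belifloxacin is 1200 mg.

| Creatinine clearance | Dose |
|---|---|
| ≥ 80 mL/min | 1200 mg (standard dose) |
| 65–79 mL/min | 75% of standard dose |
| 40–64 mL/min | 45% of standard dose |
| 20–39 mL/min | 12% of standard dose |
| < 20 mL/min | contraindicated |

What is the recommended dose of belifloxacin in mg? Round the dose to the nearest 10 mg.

540 mg

SCr = 230 / 88.4 = 2.602 mg/dL
CrCl = (140 − 23) × 99.8 / (72 × 2.602) × 0.85 = 11676.6 / 187.34 × 0.85 ≈ 53.0 mL/min
CrCl ≈ 53 mL/min → bracket 40–64 mL/min.
45% of 1200 mg = 540 mg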